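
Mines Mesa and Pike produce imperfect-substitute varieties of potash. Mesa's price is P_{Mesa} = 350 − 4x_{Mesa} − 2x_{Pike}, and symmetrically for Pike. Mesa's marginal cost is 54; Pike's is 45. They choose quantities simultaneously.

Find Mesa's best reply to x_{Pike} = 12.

Mine Mesa's profit: π = x_{Mesa}(350 − 4x_{Mesa} − 2x_{Pike}) − 54x_{Mesa}.
∂π/∂x_{Mesa} = 296 − 8x_{Mesa} − 2x_{Pike} = 0 ⇒ x_{Mesa} = 37 − 0.25x_{Pike}.
At x_{Pike} = 12: x_{Mesa} = 37 − 0.25·12 = 34.

34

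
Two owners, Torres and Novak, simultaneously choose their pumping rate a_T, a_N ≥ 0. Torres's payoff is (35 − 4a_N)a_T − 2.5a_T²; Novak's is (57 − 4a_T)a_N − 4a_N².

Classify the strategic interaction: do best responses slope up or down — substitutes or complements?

strategic substitutes

Expanding Torres's payoff: 35a_T − 4a_Na_T − 2.5a_T².
∂π/∂a_T = 35 − 4a_N − 5a_T = 0, so a_T = 7 − 0.8a_N.
The best-response slope da_T/da_N = −0.8 < 0: the reaction function is downward-sloping, so the choices are strategic substitutes.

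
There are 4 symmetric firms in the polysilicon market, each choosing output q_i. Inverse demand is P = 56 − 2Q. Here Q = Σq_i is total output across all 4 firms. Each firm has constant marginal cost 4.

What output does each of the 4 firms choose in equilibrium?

A representative firm's profit is π_i = q_i(56 − 2Q) − 4q_i, with Q = q_i + Σ_{j≠i} q_j.
First-order condition: 52 − 4q_i − 2Σ_{j≠i} q_j = 0.
With identical firms, set every q_j = q: then 52 − 4q − 6q = 0, i.e. q = 52/10 = 5.2.

5.2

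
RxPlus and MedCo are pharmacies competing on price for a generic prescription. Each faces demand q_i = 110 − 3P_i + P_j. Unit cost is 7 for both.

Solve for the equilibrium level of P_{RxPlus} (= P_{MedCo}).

26.2

RxPlus's profit: π = (P_{RxPlus} − 7)(110 − 3P_{RxPlus} + P_{MedCo}).
∂π/∂P_{RxPlus} = 131 − 6P_{RxPlus} + P_{MedCo} = 0 ⇒ P_{RxPlus} = 131/6 + (1/6)P_{MedCo}.
By symmetry P_{MedCo} = P_{RxPlus}; substituting into the reaction function, (5/6)P_{RxPlus} = 131/6 and P_{RxPlus} = 26.2.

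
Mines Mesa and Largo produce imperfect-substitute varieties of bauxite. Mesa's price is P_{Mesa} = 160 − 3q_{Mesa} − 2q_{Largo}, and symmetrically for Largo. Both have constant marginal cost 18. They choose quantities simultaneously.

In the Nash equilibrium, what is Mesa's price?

71.25

Mine Mesa's profit: π = q_{Mesa}(160 − 3q_{Mesa} − 2q_{Largo}) − 18q_{Mesa}.
∂π/∂q_{Mesa} = 142 − 6q_{Mesa} − 2q_{Largo} = 0 ⇒ q_{Mesa} = 71/3 − (1/3)q_{Largo}.
The game is symmetric, so in equilibrium q_{Largo} = q_{Mesa}: the reaction function gives (4/3)q_{Mesa} = 71/3, hence q_{Mesa} = 17.75.
P_{Mesa} = 160 − 3·17.75 − 2·17.75 = 71.25.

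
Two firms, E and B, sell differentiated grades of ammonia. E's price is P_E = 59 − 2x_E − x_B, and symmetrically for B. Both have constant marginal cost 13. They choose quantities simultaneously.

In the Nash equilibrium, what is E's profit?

169.28

Firm E's profit: π = x_E(59 − 2x_E − x_B) − 13x_E.
∂π/∂x_E = 46 − 4x_E − x_B = 0 ⇒ x_E = 11.5 − 0.25x_B.
The game is symmetric, so in equilibrium x_B = x_E: the reaction function gives 1.25x_E = 11.5, hence x_E = 9.2.
P_E = 59 − 2·9.2 − 9.2 = 31.4.
Profit = (31.4 − 13)·9.2 = 169.28.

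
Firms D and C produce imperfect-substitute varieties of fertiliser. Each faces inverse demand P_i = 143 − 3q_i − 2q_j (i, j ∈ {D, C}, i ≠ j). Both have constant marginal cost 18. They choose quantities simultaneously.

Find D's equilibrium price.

Firm D's profit: π = q_D(143 − 3q_D − 2q_C) − 18q_D.
∂π/∂q_D = 125 − 6q_D − 2q_C = 0 ⇒ q_D = 125/6 − (1/3)q_C.
Setting q_D = q_C in the reaction function: q_D = 125/6 − (1/3)q_D, so q_D = (125/6) / (4/3) = 15.625.
P_D = 143 − 3·15.625 − 2·15.625 = 64.875.

64.875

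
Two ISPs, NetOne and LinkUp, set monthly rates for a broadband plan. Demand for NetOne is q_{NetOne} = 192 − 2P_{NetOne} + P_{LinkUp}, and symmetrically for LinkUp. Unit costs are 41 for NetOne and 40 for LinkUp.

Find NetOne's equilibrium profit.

NetOne's profit: π = (P_{NetOne} − 41)(192 − 2P_{NetOne} + P_{LinkUp}).
∂π/∂P_{NetOne} = 274 − 4P_{NetOne} + P_{LinkUp} = 0 ⇒ P_{NetOne} = 68.5 + 0.25P_{LinkUp}.
Similarly P_{LinkUp} = 68 + 0.25P_{NetOne}.
Solving the two reaction functions simultaneously: (1 − (0.25)(0.25))P_{NetOne} = 68.5 + 0.25·68, so 0.9375P_{NetOne} = 85.5 and P_{NetOne} = 91.2.
Then P_{LinkUp} = 68 + 0.25·91.2 = 90.8.
q_{NetOne} = 192 − 2·91.2 + 90.8 = 100.4.
Profit = (91.2 − 41)·100.4 = 5040.08.

5040.08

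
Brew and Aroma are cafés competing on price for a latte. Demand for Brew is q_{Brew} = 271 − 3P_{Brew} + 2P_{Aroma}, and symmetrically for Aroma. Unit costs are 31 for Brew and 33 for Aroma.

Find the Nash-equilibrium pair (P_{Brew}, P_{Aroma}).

91.375, 92.125

Brew's profit: π = (P_{Brew} − 31)(271 − 3P_{Brew} + 2P_{Aroma}).
∂π/∂P_{Brew} = 364 − 6P_{Brew} + 2P_{Aroma} = 0 ⇒ P_{Brew} = 182/3 + (1/3)P_{Aroma}.
Similarly P_{Aroma} = 185/3 + (1/3)P_{Brew}.
Solving the two reaction functions simultaneously: (1 − (1/3)(1/3))P_{Brew} = 182/3 + (1/3)·(185/3), so (8/9)P_{Brew} = 731/9 and P_{Brew} = 91.375.
Then P_{Aroma} = 185/3 + (1/3)·91.375 = 92.125.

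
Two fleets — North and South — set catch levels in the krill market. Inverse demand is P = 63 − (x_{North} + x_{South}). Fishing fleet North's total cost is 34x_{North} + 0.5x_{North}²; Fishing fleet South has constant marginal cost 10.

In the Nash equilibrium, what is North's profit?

Fishing fleet North's profit: π = x_{North}(63 − (x_{North} + x_{South})) − 34x_{North} − 0.5x_{North}².
∂π/∂x_{North} = 29 − 3x_{North} − x_{South} = 0, so x_{North} = 29/3 − (1/3)x_{South}.
For South: ∂π/∂x_{South} = 53 − 2x_{South} − x_{North} = 0 ⇒ x_{South} = 26.5 − 0.5x_{North}.
Substituting the second reaction function into the first: x_{North} = 29/3 − (1/3)(26.5 − 0.5x_{North}), which gives (5/6)x_{North} = 5/6 ⇒ x_{North} = 1.
Then x_{South} = 26.5 − 0.5·1 = 26.
Price P = 63 − 27 = 36.
North's profit: (36 − 34)·1 − 0.5(1)² = 1.5.

1.5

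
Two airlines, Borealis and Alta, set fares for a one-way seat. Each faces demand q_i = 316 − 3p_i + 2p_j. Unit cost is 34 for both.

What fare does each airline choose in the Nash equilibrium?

104.5

Borealis's profit: π = (p_{Borealis} − 34)(316 − 3p_{Borealis} + 2p_{Alta}).
∂π/∂p_{Borealis} = 418 − 6p_{Borealis} + 2p_{Alta} = 0 ⇒ p_{Borealis} = 209/3 + (1/3)p_{Alta}.
The game is symmetric, so in equilibrium p_{Alta} = p_{Borealis}: the reaction function gives (2/3)p_{Borealis} = 209/3, hence p_{Borealis} = 104.5.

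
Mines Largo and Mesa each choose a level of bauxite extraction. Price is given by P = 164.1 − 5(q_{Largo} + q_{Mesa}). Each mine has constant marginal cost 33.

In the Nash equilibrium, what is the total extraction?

Mine Largo's profit: π = q_{Largo}(164.1 − 5(q_{Largo} + q_{Mesa})) − 33q_{Largo}.
∂π/∂q_{Largo} = 131.1 − 10q_{Largo} − 5q_{Mesa} = 0, so q_{Largo} = 13.11 − 0.5q_{Mesa}.
By symmetry q_{Mesa} = q_{Largo}; substituting into the reaction function, 1.5q_{Largo} = 13.11 and q_{Largo} = 8.74.
Total extraction: 8.74 + 8.74 = 17.48.

17.48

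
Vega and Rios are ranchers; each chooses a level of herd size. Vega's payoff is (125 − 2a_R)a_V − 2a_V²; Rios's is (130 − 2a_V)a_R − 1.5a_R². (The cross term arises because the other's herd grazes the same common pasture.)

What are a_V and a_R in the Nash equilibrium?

Expanding Vega's payoff: 125a_V − 2a_Ra_V − 2a_V².
∂π/∂a_V = 125 − 2a_R − 4a_V = 0, so a_V = 31.25 − 0.5a_R.
Likewise for Rios: a_R = 130/3 − (2/3)a_V.
Plugging a_R into Vega's best response: a_V = 31.25 − 0.5(130/3 − (2/3)a_V) ⇒ (2/3)a_V = 115/12, so a_V = 14.375.
Then a_R = 130/3 − (2/3)·14.375 = 33.75.

14.375, 33.75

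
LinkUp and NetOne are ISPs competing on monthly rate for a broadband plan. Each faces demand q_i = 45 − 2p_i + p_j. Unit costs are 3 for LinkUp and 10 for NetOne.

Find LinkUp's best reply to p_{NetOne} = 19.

17.5

LinkUp's profit: π = (p_{LinkUp} − 3)(45 − 2p_{LinkUp} + p_{NetOne}).
∂π/∂p_{LinkUp} = 51 − 4p_{LinkUp} + p_{NetOne} = 0 ⇒ p_{LinkUp} = 12.75 + 0.25p_{NetOne}.
At p_{NetOne} = 19: p_{LinkUp} = 12.75 + 0.25·19 = 17.5.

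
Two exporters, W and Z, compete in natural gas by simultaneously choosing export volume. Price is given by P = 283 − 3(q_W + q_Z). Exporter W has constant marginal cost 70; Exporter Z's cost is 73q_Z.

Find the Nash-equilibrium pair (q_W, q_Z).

Exporter W's profit: π = q_W(283 − 3(q_W + q_Z)) − 70q_W.
∂π/∂q_W = 213 − 6q_W − 3q_Z = 0, so q_W = 35.5 − 0.5q_Z.
By the same steps for Z: q_Z = 35 − 0.5q_W.
Substituting the second reaction function into the first: q_W = 35.5 − 0.5(35 − 0.5q_W), which gives 0.75q_W = 18 ⇒ q_W = 24.
Then q_Z = 35 − 0.5·24 = 23.

24, 23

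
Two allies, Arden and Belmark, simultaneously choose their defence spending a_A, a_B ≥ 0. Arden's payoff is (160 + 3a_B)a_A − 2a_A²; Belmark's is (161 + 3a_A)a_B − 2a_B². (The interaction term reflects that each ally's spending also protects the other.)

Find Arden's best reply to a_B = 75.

96.25

Expanding Arden's payoff: 160a_A + 3a_Ba_A − 2a_A².
∂π/∂a_A = 160 + 3a_B − 4a_A = 0, so a_A = 40 + 0.75a_B.
At a_B = 75: a_A = 40 + 0.75·75 = 96.25.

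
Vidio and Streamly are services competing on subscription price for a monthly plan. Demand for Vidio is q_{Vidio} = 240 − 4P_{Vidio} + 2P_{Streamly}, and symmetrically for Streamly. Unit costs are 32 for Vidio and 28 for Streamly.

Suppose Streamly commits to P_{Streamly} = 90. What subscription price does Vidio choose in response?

Vidio's profit: π = (P_{Vidio} − 32)(240 − 4P_{Vidio} + 2P_{Streamly}).
∂π/∂P_{Vidio} = 368 − 8P_{Vidio} + 2P_{Streamly} = 0 ⇒ P_{Vidio} = 46 + 0.25P_{Streamly}.
At P_{Streamly} = 90: P_{Vidio} = 46 + 0.25·90 = 68.5.

68.5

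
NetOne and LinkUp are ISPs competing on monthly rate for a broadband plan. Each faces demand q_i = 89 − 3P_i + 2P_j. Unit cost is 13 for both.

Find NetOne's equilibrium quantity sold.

NetOne's profit: π = (P_{NetOne} − 13)(89 − 3P_{NetOne} + 2P_{LinkUp}).
∂π/∂P_{NetOne} = 128 − 6P_{NetOne} + 2P_{LinkUp} = 0 ⇒ P_{NetOne} = 64/3 + (1/3)P_{LinkUp}.
The game is symmetric, so in equilibrium P_{LinkUp} = P_{NetOne}: the reaction function gives (2/3)P_{NetOne} = 64/3, hence P_{NetOne} = 32.
q_{NetOne} = 89 − 3·32 + 2·32 = 57.

57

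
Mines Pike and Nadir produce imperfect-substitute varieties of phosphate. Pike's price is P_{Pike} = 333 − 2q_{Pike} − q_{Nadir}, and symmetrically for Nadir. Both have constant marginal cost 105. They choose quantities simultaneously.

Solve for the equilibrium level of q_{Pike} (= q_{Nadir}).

45.6

Mine Pike's profit: π = q_{Pike}(333 − 2q_{Pike} − q_{Nadir}) − 105q_{Pike}.
∂π/∂q_{Pike} = 228 − 4q_{Pike} − q_{Nadir} = 0 ⇒ q_{Pike} = 57 − 0.25q_{Nadir}.
Setting q_{Pike} = q_{Nadir} in the reaction function: q_{Pike} = 57 − 0.25q_{Pike}, so q_{Pike} = 57 / 1.25 = 45.6.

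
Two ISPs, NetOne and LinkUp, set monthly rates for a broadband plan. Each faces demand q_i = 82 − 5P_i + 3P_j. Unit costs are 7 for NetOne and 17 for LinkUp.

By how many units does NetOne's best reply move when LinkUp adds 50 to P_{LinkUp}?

NetOne's profit: π = (P_{NetOne} − 7)(82 − 5P_{NetOne} + 3P_{LinkUp}).
∂π/∂P_{NetOne} = 117 − 10P_{NetOne} + 3P_{LinkUp} = 0 ⇒ P_{NetOne} = 11.7 + 0.3P_{LinkUp}.
The reaction-function slope is 0.3, so a 50-unit rise in P_{LinkUp} moves P_{NetOne} by 0.3 × 50 = 15. NetOne's best response rises — the actions are strategic complements.

15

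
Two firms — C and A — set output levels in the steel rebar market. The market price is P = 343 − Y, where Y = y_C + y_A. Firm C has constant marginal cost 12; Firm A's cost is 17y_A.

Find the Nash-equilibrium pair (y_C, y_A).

Firm C's profit: π = y_C(343 − (y_C + y_A)) − 12y_C.
∂π/∂y_C = 331 − 2y_C − y_A = 0, so y_C = 165.5 − 0.5y_A.
By the same steps for A: y_A = 163 − 0.5y_C.
Substituting the second reaction function into the first: y_C = 165.5 − 0.5(163 − 0.5y_C), which gives 0.75y_C = 84 ⇒ y_C = 112.
Then y_A = 163 − 0.5·112 = 107.

112, 107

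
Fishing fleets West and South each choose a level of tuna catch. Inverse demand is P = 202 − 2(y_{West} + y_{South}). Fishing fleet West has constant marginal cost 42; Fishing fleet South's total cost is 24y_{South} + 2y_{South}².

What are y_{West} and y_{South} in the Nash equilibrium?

Fishing fleet West's profit: π = y_{West}(202 − 2(y_{West} + y_{South})) − 42y_{West}.
∂π/∂y_{West} = 160 − 4y_{West} − 2y_{South} = 0, so y_{West} = 40 − 0.5y_{South}.
For South: ∂π/∂y_{South} = 178 − 8y_{South} − 2y_{West} = 0 ⇒ y_{South} = 22.25 − 0.25y_{West}.
Plugging y_{South} into West's best response: y_{West} = 40 − 0.5(22.25 − 0.25y_{West}) ⇒ 0.875y_{West} = 28.875, so y_{West} = 33.
Then y_{South} = 22.25 − 0.25·33 = 14.

33, 14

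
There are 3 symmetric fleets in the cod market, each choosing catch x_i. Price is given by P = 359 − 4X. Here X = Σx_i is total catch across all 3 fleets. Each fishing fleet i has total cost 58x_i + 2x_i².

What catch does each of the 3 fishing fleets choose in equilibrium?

15.05

A representative fishing fleet's profit is π_i = x_i(359 − 4X) − 58x_i − 2x_i², with X = x_i + Σ_{j≠i} x_j.
First-order condition: 301 − 12x_i − 4Σ_{j≠i} x_j = 0.
In a symmetric equilibrium every fishing fleet chooses the same x, so Σ_{j≠i} x_j = 2x. The condition becomes 301 − 20x = 0, giving x = 301/20 = 15.05.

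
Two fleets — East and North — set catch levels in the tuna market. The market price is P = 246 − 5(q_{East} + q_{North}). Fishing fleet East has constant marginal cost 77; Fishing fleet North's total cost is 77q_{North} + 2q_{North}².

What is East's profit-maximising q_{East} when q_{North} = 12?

Fishing fleet East's profit: π = q_{East}(246 − 5(q_{East} + q_{North})) − 77q_{East}.
∂π/∂q_{East} = 169 − 10q_{East} − 5q_{North} = 0, so q_{East} = 16.9 − 0.5q_{North}.
At q_{North} = 12: q_{East} = 16.9 − 0.5·12 = 10.9.

10.9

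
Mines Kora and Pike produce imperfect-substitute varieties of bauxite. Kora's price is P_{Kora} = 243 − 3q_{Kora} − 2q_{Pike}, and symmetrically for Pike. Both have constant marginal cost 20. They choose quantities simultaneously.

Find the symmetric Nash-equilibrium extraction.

Mine Kora's profit: π = q_{Kora}(243 − 3q_{Kora} − 2q_{Pike}) − 20q_{Kora}.
∂π/∂q_{Kora} = 223 − 6q_{Kora} − 2q_{Pike} = 0 ⇒ q_{Kora} = 223/6 − (1/3)q_{Pike}.
Setting q_{Kora} = q_{Pike} in the reaction function: q_{Kora} = 223/6 − (1/3)q_{Kora}, so q_{Kora} = (223/6) / (4/3) = 27.875.

27.875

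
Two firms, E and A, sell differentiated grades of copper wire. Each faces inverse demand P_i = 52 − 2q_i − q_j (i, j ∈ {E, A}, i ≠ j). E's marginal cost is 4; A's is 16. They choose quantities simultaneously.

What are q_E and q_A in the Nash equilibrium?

10.4, 6.4

Firm E's profit: π = q_E(52 − 2q_E − q_A) − 4q_E.
∂π/∂q_E = 48 − 4q_E − q_A = 0 ⇒ q_E = 12 − 0.25q_A.
Similarly q_A = 9 − 0.25q_E.
Plugging q_A into E's best response: q_E = 12 − 0.25(9 − 0.25q_E) ⇒ 0.9375q_E = 9.75, so q_E = 10.4.
Then q_A = 9 − 0.25·10.4 = 6.4.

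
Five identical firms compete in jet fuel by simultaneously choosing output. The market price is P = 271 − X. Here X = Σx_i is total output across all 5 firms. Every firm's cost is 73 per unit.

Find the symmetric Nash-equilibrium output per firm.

A representative firm's profit is π_i = x_i(271 − X) − 73x_i, with X = x_i + Σ_{j≠i} x_j.
First-order condition: 198 − 2x_i − Σ_{j≠i} x_j = 0.
In a symmetric equilibrium every firm chooses the same x, so Σ_{j≠i} x_j = 4x. The condition becomes 198 − 6x = 0, giving x = 198/6 = 33.

33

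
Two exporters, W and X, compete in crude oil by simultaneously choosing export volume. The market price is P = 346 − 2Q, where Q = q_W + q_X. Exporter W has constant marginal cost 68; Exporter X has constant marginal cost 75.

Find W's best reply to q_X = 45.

47

Exporter W's profit: π = q_W(346 − 2(q_W + q_X)) − 68q_W.
∂π/∂q_W = 278 − 4q_W − 2q_X = 0, so q_W = 69.5 − 0.5q_X.
At q_X = 45: q_W = 69.5 − 0.5·45 = 47.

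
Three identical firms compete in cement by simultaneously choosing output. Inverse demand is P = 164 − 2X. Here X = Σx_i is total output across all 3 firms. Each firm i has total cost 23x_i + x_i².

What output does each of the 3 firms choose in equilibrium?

A representative firm's profit is π_i = x_i(164 − 2X) − 23x_i − x_i², with X = x_i + Σ_{j≠i} x_j.
First-order condition: 141 − 6x_i − 2Σ_{j≠i} x_j = 0.
In a symmetric equilibrium every firm chooses the same x, so Σ_{j≠i} x_j = 2x. The condition becomes 141 − 10x = 0, giving x = 141/10 = 14.1.

14.1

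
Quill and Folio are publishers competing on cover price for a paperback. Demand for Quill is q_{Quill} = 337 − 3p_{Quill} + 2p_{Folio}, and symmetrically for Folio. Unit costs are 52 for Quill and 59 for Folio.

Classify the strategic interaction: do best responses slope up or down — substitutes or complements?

Quill's profit: π = (p_{Quill} − 52)(337 − 3p_{Quill} + 2p_{Folio}).
∂π/∂p_{Quill} = 493 − 6p_{Quill} + 2p_{Folio} = 0 ⇒ p_{Quill} = 493/6 + (1/3)p_{Folio}.
The best-response slope dp_{Quill}/dp_{Folio} = 1/3 > 0: the reaction function is upward-sloping, so the choices are strategic complements.

strategic complements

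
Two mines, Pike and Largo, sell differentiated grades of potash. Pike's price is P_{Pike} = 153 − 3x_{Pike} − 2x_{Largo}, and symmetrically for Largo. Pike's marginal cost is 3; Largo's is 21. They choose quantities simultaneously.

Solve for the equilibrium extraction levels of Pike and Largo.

Mine Pike's profit: π = x_{Pike}(153 − 3x_{Pike} − 2x_{Largo}) − 3x_{Pike}.
∂π/∂x_{Pike} = 150 − 6x_{Pike} − 2x_{Largo} = 0 ⇒ x_{Pike} = 25 − (1/3)x_{Largo}.
Similarly x_{Largo} = 22 − (1/3)x_{Pike}.
Solving the two reaction functions simultaneously: (1 − (−1/3)(−1/3))x_{Pike} = 25 − (1/3)·22, so (8/9)x_{Pike} = 53/3 and x_{Pike} = 19.875.
Then x_{Largo} = 22 − (1/3)·19.875 = 15.375.

19.875, 15.375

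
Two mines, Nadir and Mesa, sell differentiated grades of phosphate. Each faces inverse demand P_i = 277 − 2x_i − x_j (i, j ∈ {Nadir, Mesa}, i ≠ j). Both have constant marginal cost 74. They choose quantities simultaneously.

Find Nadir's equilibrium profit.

3296.72

Mine Nadir's profit: π = x_{Nadir}(277 − 2x_{Nadir} − x_{Mesa}) − 74x_{Nadir}.
∂π/∂x_{Nadir} = 203 − 4x_{Nadir} − x_{Mesa} = 0 ⇒ x_{Nadir} = 50.75 − 0.25x_{Mesa}.
Setting x_{Nadir} = x_{Mesa} in the reaction function: x_{Nadir} = 50.75 − 0.25x_{Nadir}, so x_{Nadir} = 50.75 / 1.25 = 40.6.
P_{Nadir} = 277 − 2·40.6 − 40.6 = 155.2.
Profit = (155.2 − 74)·40.6 = 3296.72.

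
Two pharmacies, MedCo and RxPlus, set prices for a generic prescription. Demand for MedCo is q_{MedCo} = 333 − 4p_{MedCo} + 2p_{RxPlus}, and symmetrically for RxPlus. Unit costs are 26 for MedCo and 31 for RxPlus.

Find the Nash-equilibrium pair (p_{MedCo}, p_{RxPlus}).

73.5, 75.5

MedCo's profit: π = (p_{MedCo} − 26)(333 − 4p_{MedCo} + 2p_{RxPlus}).
∂π/∂p_{MedCo} = 437 − 8p_{MedCo} + 2p_{RxPlus} = 0 ⇒ p_{MedCo} = 54.625 + 0.25p_{RxPlus}.
Similarly p_{RxPlus} = 57.125 + 0.25p_{MedCo}.
Plugging p_{RxPlus} into MedCo's best response: p_{MedCo} = 54.625 + 0.25(57.125 + 0.25p_{MedCo}) ⇒ 0.9375p_{MedCo} = 2205/32, so p_{MedCo} = 73.5.
Then p_{RxPlus} = 57.125 + 0.25·73.5 = 75.5.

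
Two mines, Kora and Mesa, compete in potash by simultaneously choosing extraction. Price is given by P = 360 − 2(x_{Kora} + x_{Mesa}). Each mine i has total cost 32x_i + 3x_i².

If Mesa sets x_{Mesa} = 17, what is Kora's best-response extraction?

Mine Kora's profit: π = x_{Kora}(360 − 2(x_{Kora} + x_{Mesa})) − 32x_{Kora} − 3x_{Kora}².
∂π/∂x_{Kora} = 328 − 10x_{Kora} − 2x_{Mesa} = 0, so x_{Kora} = 32.8 − 0.2x_{Mesa}.
At x_{Mesa} = 17: x_{Kora} = 32.8 − 0.2·17 = 29.4.

29.4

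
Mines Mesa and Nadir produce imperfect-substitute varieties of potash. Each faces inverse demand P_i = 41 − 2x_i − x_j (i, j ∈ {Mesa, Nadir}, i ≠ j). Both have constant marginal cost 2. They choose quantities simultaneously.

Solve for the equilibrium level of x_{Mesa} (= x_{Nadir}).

Mine Mesa's profit: π = x_{Mesa}(41 − 2x_{Mesa} − x_{Nadir}) − 2x_{Mesa}.
∂π/∂x_{Mesa} = 39 − 4x_{Mesa} − x_{Nadir} = 0 ⇒ x_{Mesa} = 9.75 − 0.25x_{Nadir}.
Setting x_{Mesa} = x_{Nadir} in the reaction function: x_{Mesa} = 9.75 − 0.25x_{Mesa}, so x_{Mesa} = 9.75 / 1.25 = 7.8.

7.8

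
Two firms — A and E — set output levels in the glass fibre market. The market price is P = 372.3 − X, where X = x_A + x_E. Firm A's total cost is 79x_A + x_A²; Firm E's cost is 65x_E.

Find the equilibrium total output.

Firm A's profit: π = x_A(372.3 − (x_A + x_E)) − 79x_A − x_A².
∂π/∂x_A = 293.3 − 4x_A − x_E = 0, so x_A = 73.325 − 0.25x_E.
For E: ∂π/∂x_E = 307.3 − 2x_E − x_A = 0 ⇒ x_E = 153.65 − 0.5x_A.
Substituting the second reaction function into the first: x_A = 73.325 − 0.25(153.65 − 0.5x_A), which gives 0.875x_A = 34.9125 ⇒ x_A = 39.9.
Then x_E = 153.65 − 0.5·39.9 = 133.7.
Total output: 39.9 + 133.7 = 173.6.

173.6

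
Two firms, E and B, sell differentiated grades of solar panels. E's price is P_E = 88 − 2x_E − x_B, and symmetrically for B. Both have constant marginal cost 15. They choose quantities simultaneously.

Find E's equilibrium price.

44.2

Firm E's profit: π = x_E(88 − 2x_E − x_B) − 15x_E.
∂π/∂x_E = 73 − 4x_E − x_B = 0 ⇒ x_E = 18.25 − 0.25x_B.
Setting x_E = x_B in the reaction function: x_E = 18.25 − 0.25x_E, so x_E = 18.25 / 1.25 = 14.6.
P_E = 88 − 2·14.6 − 14.6 = 44.2.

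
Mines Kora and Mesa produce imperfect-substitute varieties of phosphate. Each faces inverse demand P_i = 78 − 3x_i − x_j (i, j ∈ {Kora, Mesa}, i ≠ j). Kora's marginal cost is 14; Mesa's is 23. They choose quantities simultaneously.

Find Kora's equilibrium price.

Mine Kora's profit: π = x_{Kora}(78 − 3x_{Kora} − x_{Mesa}) − 14x_{Kora}.
∂π/∂x_{Kora} = 64 − 6x_{Kora} − x_{Mesa} = 0 ⇒ x_{Kora} = 32/3 − (1/6)x_{Mesa}.
Similarly x_{Mesa} = 55/6 − (1/6)x_{Kora}.
Substituting the second reaction function into the first: x_{Kora} = 32/3 − (1/6)(55/6 − (1/6)x_{Kora}), which gives (35/36)x_{Kora} = 329/36 ⇒ x_{Kora} = 9.4.
Then x_{Mesa} = 55/6 − (1/6)·9.4 = 7.6.
P_{Kora} = 78 − 3·9.4 − 7.6 = 42.2.

42.2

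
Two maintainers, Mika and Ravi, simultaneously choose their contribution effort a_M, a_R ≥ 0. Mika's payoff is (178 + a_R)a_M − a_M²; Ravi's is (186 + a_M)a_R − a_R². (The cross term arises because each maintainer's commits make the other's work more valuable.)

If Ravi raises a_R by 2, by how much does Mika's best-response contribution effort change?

1

Expanding Mika's payoff: 178a_M + a_Ra_M − a_M².
∂π/∂a_M = 178 + a_R − 2a_M = 0, so a_M = 89 + 0.5a_R.
The reaction-function slope is 0.5, so a 2-unit rise in a_R moves a_M by 0.5 × 2 = 1. Mika's best response rises — the actions are strategic complements.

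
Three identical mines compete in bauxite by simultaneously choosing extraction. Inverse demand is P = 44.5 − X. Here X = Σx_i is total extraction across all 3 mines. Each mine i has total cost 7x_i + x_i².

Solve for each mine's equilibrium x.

A representative mine's profit is π_i = x_i(44.5 − X) − 7x_i − x_i², with X = x_i + Σ_{j≠i} x_j.
First-order condition: 37.5 − 4x_i − Σ_{j≠i} x_j = 0.
Imposing symmetry (x_j = x for all j) turns Σ_{j≠i} x_j into 2x, so 37.5 = 6x and x = 6.25.

6.25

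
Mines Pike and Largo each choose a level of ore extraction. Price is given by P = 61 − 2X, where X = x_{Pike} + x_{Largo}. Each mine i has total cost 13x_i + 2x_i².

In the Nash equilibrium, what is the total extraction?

9.6

Mine Pike's profit: π = x_{Pike}(61 − 2(x_{Pike} + x_{Largo})) − 13x_{Pike} − 2x_{Pike}².
∂π/∂x_{Pike} = 48 − 8x_{Pike} − 2x_{Largo} = 0, so x_{Pike} = 6 − 0.25x_{Largo}.
By symmetry x_{Largo} = x_{Pike}; substituting into the reaction function, 1.25x_{Pike} = 6 and x_{Pike} = 4.8.
Total extraction: 4.8 + 4.8 = 9.6.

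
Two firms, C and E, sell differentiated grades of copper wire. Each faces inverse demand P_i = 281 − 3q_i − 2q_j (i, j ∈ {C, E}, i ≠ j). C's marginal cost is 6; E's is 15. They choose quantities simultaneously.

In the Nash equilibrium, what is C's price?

Firm C's profit: π = q_C(281 − 3q_C − 2q_E) − 6q_C.
∂π/∂q_C = 275 − 6q_C − 2q_E = 0 ⇒ q_C = 275/6 − (1/3)q_E.
Similarly q_E = 133/3 − (1/3)q_C.
Plugging q_E into C's best response: q_C = 275/6 − (1/3)(133/3 − (1/3)q_C) ⇒ (8/9)q_C = 559/18, so q_C = 34.9375.
Then q_E = 133/3 − (1/3)·34.9375 = 32.6875.
P_C = 281 − 3·34.9375 − 2·32.6875 = 110.8125.

110.8125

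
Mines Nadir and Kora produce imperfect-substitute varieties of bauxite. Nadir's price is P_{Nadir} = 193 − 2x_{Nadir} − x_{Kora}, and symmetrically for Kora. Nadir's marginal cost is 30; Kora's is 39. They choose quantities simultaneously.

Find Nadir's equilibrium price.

96.4

Mine Nadir's profit: π = x_{Nadir}(193 − 2x_{Nadir} − x_{Kora}) − 30x_{Nadir}.
∂π/∂x_{Nadir} = 163 − 4x_{Nadir} − x_{Kora} = 0 ⇒ x_{Nadir} = 40.75 − 0.25x_{Kora}.
Similarly x_{Kora} = 38.5 − 0.25x_{Nadir}.
Substituting the second reaction function into the first: x_{Nadir} = 40.75 − 0.25(38.5 − 0.25x_{Nadir}), which gives 0.9375x_{Nadir} = 31.125 ⇒ x_{Nadir} = 33.2.
Then x_{Kora} = 38.5 − 0.25·33.2 = 30.2.
P_{Nadir} = 193 − 2·33.2 − 30.2 = 96.4.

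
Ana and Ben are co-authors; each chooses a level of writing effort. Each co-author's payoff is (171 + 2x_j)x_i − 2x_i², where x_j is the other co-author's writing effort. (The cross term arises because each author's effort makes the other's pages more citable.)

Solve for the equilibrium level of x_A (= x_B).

Ana's payoff is (171 + 2x_B)x_A − 2x_A².
∂π/∂x_A = 171 + 2x_B − 4x_A = 0, so x_A = 42.75 + 0.5x_B.
Setting x_A = x_B in the reaction function: x_A = 42.75 + 0.5x_A, so x_A = 42.75 / 0.5 = 85.5.

85.5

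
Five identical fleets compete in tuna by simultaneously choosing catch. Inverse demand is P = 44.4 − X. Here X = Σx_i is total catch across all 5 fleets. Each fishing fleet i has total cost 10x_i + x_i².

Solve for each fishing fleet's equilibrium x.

4.3

A representative fishing fleet's profit is π_i = x_i(44.4 − X) − 10x_i − x_i², with X = x_i + Σ_{j≠i} x_j.
First-order condition: 34.4 − 4x_i − Σ_{j≠i} x_j = 0.
In a symmetric equilibrium every fishing fleet chooses the same x, so Σ_{j≠i} x_j = 4x. The condition becomes 34.4 − 8x = 0, giving x = 34.4/8 = 4.3.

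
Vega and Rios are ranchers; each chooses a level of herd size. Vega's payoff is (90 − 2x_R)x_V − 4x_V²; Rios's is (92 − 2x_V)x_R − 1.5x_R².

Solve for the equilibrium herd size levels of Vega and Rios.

Expanding Vega's payoff: 90x_V − 2x_Rx_V − 4x_V².
∂π/∂x_V = 90 − 2x_R − 8x_V = 0, so x_V = 11.25 − 0.25x_R.
Likewise for Rios: x_R = 92/3 − (2/3)x_V.
Substituting the second reaction function into the first: x_V = 11.25 − 0.25(92/3 − (2/3)x_V), which gives (5/6)x_V = 43/12 ⇒ x_V = 4.3.
Then x_R = 92/3 − (2/3)·4.3 = 27.8.

4.3, 27.8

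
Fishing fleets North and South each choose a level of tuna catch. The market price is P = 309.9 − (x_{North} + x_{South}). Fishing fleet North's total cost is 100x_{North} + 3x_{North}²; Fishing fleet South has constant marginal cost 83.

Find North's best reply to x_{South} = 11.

24.8625

Fishing fleet North's profit: π = x_{North}(309.9 − (x_{North} + x_{South})) − 100x_{North} − 3x_{North}².
∂π/∂x_{North} = 209.9 − 8x_{North} − x_{South} = 0, so x_{North} = 26.2375 − 0.125x_{South}.
At x_{South} = 11: x_{North} = 26.2375 − 0.125·11 = 24.8625.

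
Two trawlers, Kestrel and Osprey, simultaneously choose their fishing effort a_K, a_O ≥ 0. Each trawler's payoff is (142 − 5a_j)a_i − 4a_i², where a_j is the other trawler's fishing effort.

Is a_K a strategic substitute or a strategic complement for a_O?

Kestrel's payoff is (142 − 5a_O)a_K − 4a_K².
∂π/∂a_K = 142 − 5a_O − 8a_K = 0, so a_K = 17.75 − 0.625a_O.
The best-response slope da_K/da_O = −0.625 < 0: the reaction function is downward-sloping, so the choices are strategic substitutes.

strategic substitutes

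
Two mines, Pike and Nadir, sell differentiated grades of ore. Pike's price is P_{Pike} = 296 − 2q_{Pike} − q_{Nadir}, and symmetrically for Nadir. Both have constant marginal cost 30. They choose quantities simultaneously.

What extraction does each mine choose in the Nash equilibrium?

53.2

Mine Pike's profit: π = q_{Pike}(296 − 2q_{Pike} − q_{Nadir}) − 30q_{Pike}.
∂π/∂q_{Pike} = 266 − 4q_{Pike} − q_{Nadir} = 0 ⇒ q_{Pike} = 66.5 − 0.25q_{Nadir}.
The game is symmetric, so in equilibrium q_{Nadir} = q_{Pike}: the reaction function gives 1.25q_{Pike} = 66.5, hence q_{Pike} = 53.2.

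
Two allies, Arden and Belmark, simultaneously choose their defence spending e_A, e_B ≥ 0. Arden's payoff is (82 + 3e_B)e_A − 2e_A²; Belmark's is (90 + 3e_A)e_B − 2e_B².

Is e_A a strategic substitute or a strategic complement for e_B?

strategic complements

Expanding Arden's payoff: 82e_A + 3e_Be_A − 2e_A².
∂π/∂e_A = 82 + 3e_B − 4e_A = 0, so e_A = 20.5 + 0.75e_B.
The best-response slope de_A/de_B = 0.75 > 0: the reaction function is upward-sloping, so the choices are strategic complements.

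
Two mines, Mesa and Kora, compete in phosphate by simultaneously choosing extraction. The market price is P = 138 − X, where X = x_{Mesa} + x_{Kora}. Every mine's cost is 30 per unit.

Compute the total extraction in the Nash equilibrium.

Mine Mesa's profit: π = x_{Mesa}(138 − (x_{Mesa} + x_{Kora})) − 30x_{Mesa}.
∂π/∂x_{Mesa} = 108 − 2x_{Mesa} − x_{Kora} = 0, so x_{Mesa} = 54 − 0.5x_{Kora}.
Setting x_{Mesa} = x_{Kora} in the reaction function: x_{Mesa} = 54 − 0.5x_{Mesa}, so x_{Mesa} = 54 / 1.5 = 36.
Total extraction: 36 + 36 = 72.

72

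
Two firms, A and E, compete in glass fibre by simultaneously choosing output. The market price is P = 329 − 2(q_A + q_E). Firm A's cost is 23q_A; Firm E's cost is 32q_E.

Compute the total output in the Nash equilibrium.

100.5

Firm A's profit: π = q_A(329 − 2(q_A + q_E)) − 23q_A.
∂π/∂q_A = 306 − 4q_A − 2q_E = 0, so q_A = 76.5 − 0.5q_E.
By the same steps for E: q_E = 74.25 − 0.5q_A.
Solving the two reaction functions simultaneously: (1 − (−0.5)(−0.5))q_A = 76.5 − 0.5·74.25, so 0.75q_A = 39.375 and q_A = 52.5.
Then q_E = 74.25 − 0.5·52.5 = 48.
Total output: 52.5 + 48 = 100.5.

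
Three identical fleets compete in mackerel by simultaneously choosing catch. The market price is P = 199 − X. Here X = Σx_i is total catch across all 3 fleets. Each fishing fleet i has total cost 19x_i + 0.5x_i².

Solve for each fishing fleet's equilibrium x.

36

A representative fishing fleet's profit is π_i = x_i(199 − X) − 19x_i − 0.5x_i², with X = x_i + Σ_{j≠i} x_j.
First-order condition: 180 − 3x_i − Σ_{j≠i} x_j = 0.
In a symmetric equilibrium every fishing fleet chooses the same x, so Σ_{j≠i} x_j = 2x. The condition becomes 180 − 5x = 0, giving x = 180/5 = 36.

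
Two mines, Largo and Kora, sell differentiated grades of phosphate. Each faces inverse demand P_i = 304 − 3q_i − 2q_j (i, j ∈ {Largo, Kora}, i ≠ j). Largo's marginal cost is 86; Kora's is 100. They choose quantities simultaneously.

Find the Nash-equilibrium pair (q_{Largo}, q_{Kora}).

Mine Largo's profit: π = q_{Largo}(304 − 3q_{Largo} − 2q_{Kora}) − 86q_{Largo}.
∂π/∂q_{Largo} = 218 − 6q_{Largo} − 2q_{Kora} = 0 ⇒ q_{Largo} = 109/3 − (1/3)q_{Kora}.
Similarly q_{Kora} = 34 − (1/3)q_{Largo}.
Plugging q_{Kora} into Largo's best response: q_{Largo} = 109/3 − (1/3)(34 − (1/3)q_{Largo}) ⇒ (8/9)q_{Largo} = 25, so q_{Largo} = 28.125.
Then q_{Kora} = 34 − (1/3)·28.125 = 24.625.

28.125, 24.625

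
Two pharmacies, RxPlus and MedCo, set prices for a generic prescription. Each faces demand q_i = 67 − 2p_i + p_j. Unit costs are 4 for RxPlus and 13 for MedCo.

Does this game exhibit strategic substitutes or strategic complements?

RxPlus's profit: π = (p_{RxPlus} − 4)(67 − 2p_{RxPlus} + p_{MedCo}).
∂π/∂p_{RxPlus} = 75 − 4p_{RxPlus} + p_{MedCo} = 0 ⇒ p_{RxPlus} = 18.75 + 0.25p_{MedCo}.
The best-response slope dp_{RxPlus}/dp_{MedCo} = 0.25 > 0: the reaction function is upward-sloping, so the choices are strategic complements.

strategic complements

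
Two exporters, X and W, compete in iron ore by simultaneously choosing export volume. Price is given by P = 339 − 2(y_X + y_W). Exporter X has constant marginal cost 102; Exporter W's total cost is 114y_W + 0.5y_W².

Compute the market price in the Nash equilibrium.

193.875

Exporter X's profit: π = y_X(339 − 2(y_X + y_W)) − 102y_X.
∂π/∂y_X = 237 − 4y_X − 2y_W = 0, so y_X = 59.25 − 0.5y_W.
For W: ∂π/∂y_W = 225 − 5y_W − 2y_X = 0 ⇒ y_W = 45 − 0.4y_X.
Substituting the second reaction function into the first: y_X = 59.25 − 0.5(45 − 0.4y_X), which gives 0.8y_X = 36.75 ⇒ y_X = 45.9375.
Then y_W = 45 − 0.4·45.9375 = 26.625.
Equilibrium price: P = 339 − 2·72.5625 = 193.875.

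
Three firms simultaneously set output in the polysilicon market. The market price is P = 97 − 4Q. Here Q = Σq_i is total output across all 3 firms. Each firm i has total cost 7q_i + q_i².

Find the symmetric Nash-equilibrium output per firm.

A representative firm's profit is π_i = q_i(97 − 4Q) − 7q_i − q_i², with Q = q_i + Σ_{j≠i} q_j.
First-order condition: 90 − 10q_i − 4Σ_{j≠i} q_j = 0.
Imposing symmetry (q_j = q for all j) turns Σ_{j≠i} q_j into 2q, so 90 = 18q and q = 5.

5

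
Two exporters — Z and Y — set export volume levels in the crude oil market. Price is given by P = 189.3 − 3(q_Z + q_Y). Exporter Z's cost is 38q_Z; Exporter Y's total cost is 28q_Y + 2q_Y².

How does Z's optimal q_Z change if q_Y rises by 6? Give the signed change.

-3

Exporter Z's profit: π = q_Z(189.3 − 3(q_Z + q_Y)) − 38q_Z.
∂π/∂q_Z = 151.3 − 6q_Z − 3q_Y = 0, so q_Z = 1513/60 − 0.5q_Y.
The reaction-function slope is −0.5, so a 6-unit rise in q_Y moves q_Z by −0.5 × 6 = −3. Z's best response falls — the actions are strategic substitutes.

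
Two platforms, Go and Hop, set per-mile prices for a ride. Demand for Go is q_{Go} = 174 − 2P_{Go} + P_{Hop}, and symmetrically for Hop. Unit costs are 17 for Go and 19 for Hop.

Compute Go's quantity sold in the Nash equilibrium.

Go's profit: π = (P_{Go} − 17)(174 − 2P_{Go} + P_{Hop}).
∂π/∂P_{Go} = 208 − 4P_{Go} + P_{Hop} = 0 ⇒ P_{Go} = 52 + 0.25P_{Hop}.
Similarly P_{Hop} = 53 + 0.25P_{Go}.
Substituting the second reaction function into the first: P_{Go} = 52 + 0.25(53 + 0.25P_{Go}), which gives 0.9375P_{Go} = 65.25 ⇒ P_{Go} = 69.6.
Then P_{Hop} = 53 + 0.25·69.6 = 70.4.
q_{Go} = 174 − 2·69.6 + 70.4 = 105.2.

105.2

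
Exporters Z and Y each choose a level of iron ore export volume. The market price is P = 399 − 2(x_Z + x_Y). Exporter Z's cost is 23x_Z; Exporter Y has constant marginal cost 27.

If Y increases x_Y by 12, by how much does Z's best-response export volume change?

-6

Exporter Z's profit: π = x_Z(399 − 2(x_Z + x_Y)) − 23x_Z.
∂π/∂x_Z = 376 − 4x_Z − 2x_Y = 0, so x_Z = 94 − 0.5x_Y.
The reaction-function slope is −0.5, so a 12-unit rise in x_Y moves x_Z by −0.5 × 12 = −6. Z's best response falls — the actions are strategic substitutes.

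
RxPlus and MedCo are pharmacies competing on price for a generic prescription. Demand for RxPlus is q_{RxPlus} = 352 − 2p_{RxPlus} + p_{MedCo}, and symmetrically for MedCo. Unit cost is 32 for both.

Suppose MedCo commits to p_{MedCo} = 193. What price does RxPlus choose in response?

RxPlus's profit: π = (p_{RxPlus} − 32)(352 − 2p_{RxPlus} + p_{MedCo}).
∂π/∂p_{RxPlus} = 416 − 4p_{RxPlus} + p_{MedCo} = 0 ⇒ p_{RxPlus} = 104 + 0.25p_{MedCo}.
At p_{MedCo} = 193: p_{RxPlus} = 104 + 0.25·193 = 152.25.

152.25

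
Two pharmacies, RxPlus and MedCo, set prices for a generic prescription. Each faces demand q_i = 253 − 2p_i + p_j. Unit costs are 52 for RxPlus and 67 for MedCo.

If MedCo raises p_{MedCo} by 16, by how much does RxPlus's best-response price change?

4

RxPlus's profit: π = (p_{RxPlus} − 52)(253 − 2p_{RxPlus} + p_{MedCo}).
∂π/∂p_{RxPlus} = 357 − 4p_{RxPlus} + p_{MedCo} = 0 ⇒ p_{RxPlus} = 89.25 + 0.25p_{MedCo}.
The reaction-function slope is 0.25, so a 16-unit rise in p_{MedCo} moves p_{RxPlus} by 0.25 × 16 = 4. RxPlus's best response rises — the actions are strategic complements.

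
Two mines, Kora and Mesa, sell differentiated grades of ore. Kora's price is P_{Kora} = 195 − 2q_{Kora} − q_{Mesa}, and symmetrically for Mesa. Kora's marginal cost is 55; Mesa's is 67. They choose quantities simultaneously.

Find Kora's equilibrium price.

112.6

Mine Kora's profit: π = q_{Kora}(195 − 2q_{Kora} − q_{Mesa}) − 55q_{Kora}.
∂π/∂q_{Kora} = 140 − 4q_{Kora} − q_{Mesa} = 0 ⇒ q_{Kora} = 35 − 0.25q_{Mesa}.
Similarly q_{Mesa} = 32 − 0.25q_{Kora}.
Substituting the second reaction function into the first: q_{Kora} = 35 − 0.25(32 − 0.25q_{Kora}), which gives 0.9375q_{Kora} = 27 ⇒ q_{Kora} = 28.8.
Then q_{Mesa} = 32 − 0.25·28.8 = 24.8.
P_{Kora} = 195 − 2·28.8 − 24.8 = 112.6.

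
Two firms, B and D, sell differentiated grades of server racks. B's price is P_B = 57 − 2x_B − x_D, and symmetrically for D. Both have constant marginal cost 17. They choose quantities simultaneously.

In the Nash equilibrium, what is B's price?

Firm B's profit: π = x_B(57 − 2x_B − x_D) − 17x_B.
∂π/∂x_B = 40 − 4x_B − x_D = 0 ⇒ x_B = 10 − 0.25x_D.
The game is symmetric, so in equilibrium x_D = x_B: the reaction function gives 1.25x_B = 10, hence x_B = 8.
P_B = 57 − 2·8 − 8 = 33.

33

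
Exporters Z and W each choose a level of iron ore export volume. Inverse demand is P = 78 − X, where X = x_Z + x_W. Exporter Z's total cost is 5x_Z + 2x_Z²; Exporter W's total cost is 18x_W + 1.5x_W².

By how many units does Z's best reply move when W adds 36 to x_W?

Exporter Z's profit: π = x_Z(78 − (x_Z + x_W)) − 5x_Z − 2x_Z².
∂π/∂x_Z = 73 − 6x_Z − x_W = 0, so x_Z = 73/6 − (1/6)x_W.
The reaction-function slope is −1/6, so a 36-unit rise in x_W moves x_Z by −1/6 × 36 = −6. Z's best response falls — the actions are strategic substitutes.

-6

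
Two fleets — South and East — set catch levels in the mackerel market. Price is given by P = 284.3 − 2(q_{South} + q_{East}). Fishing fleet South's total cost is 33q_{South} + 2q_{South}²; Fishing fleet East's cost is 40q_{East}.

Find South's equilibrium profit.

1361.61

Fishing fleet South's profit: π = q_{South}(284.3 − 2(q_{South} + q_{East})) − 33q_{South} − 2q_{South}².
∂π/∂q_{South} = 251.3 − 8q_{South} − 2q_{East} = 0, so q_{South} = 31.4125 − 0.25q_{East}.
For East: ∂π/∂q_{East} = 244.3 − 4q_{East} − 2q_{South} = 0 ⇒ q_{East} = 61.075 − 0.5q_{South}.
Solving the two reaction functions simultaneously: (1 − (−0.25)(−0.5))q_{South} = 31.4125 − 0.25·61.075, so 0.875q_{South} = 2583/160 and q_{South} = 18.45.
Then q_{East} = 61.075 − 0.5·18.45 = 51.85.
Price P = 284.3 − 2·70.3 = 143.7.
South's profit: (143.7 − 33)·18.45 − 2(18.45)² = 1361.61.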